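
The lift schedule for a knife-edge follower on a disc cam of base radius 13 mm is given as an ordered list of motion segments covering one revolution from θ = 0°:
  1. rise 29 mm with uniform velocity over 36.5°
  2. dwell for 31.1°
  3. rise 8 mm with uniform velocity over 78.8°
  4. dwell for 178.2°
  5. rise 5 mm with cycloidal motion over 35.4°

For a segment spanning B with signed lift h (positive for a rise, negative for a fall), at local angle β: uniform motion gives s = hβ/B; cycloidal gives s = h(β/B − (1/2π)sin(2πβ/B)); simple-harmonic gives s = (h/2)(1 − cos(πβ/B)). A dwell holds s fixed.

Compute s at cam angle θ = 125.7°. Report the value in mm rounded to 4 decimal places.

seg 1 [0°–36.5°] uniform, h=29: full span → s += 29 → s = 29.0000
seg 2 [36.5°–67.6°] dwell: s stays 29.0000
seg 3 [67.6°–146.4°] uniform, h=8: θ=125.7° here. β=58.1, B=78.8. 8·58.1/78.8 = 5.8985 → s = 34.8985

34.8985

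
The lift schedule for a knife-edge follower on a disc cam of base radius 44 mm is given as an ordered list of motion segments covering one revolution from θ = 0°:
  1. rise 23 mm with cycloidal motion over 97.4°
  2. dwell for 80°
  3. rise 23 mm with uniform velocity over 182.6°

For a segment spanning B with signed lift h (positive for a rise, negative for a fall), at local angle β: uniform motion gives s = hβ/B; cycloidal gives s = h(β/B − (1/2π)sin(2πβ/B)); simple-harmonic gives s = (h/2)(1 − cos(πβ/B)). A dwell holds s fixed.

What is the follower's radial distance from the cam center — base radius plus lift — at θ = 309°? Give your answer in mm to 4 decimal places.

seg 1 [0°–97.4°] cycloidal, h=23: full span → s += 23 → s = 23.0000
seg 2 [97.4°–177.4°] dwell: s stays 23.0000
seg 3 [177.4°–360°] uniform, h=23: θ=309° here. β=131.6, B=182.6. 23·131.6/182.6 = 16.5761 → s = 39.5761
radial distance = base radius + s = 44 + 39.5761 = 83.5761

83.5761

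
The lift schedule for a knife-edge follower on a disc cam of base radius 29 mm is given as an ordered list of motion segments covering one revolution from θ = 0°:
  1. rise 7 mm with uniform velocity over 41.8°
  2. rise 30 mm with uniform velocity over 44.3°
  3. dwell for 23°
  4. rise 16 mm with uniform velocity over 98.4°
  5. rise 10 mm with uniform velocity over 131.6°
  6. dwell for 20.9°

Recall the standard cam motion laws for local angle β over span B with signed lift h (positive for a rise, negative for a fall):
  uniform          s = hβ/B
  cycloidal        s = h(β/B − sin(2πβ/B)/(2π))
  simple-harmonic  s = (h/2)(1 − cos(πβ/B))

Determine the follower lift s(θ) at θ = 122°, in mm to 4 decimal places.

seg 1 [0°–41.8°] uniform, h=7: full span → s += 7 → s = 7.0000
seg 2 [41.8°–86.1°] uniform, h=30: full span → s += 30 → s = 37.0000
seg 3 [86.1°–109.1°] dwell: s stays 37.0000
seg 4 [109.1°–207.5°] uniform, h=16: θ=122° here. β=12.9, B=98.4. 16·12.9/98.4 = 2.0976 → s = 39.0976

39.0976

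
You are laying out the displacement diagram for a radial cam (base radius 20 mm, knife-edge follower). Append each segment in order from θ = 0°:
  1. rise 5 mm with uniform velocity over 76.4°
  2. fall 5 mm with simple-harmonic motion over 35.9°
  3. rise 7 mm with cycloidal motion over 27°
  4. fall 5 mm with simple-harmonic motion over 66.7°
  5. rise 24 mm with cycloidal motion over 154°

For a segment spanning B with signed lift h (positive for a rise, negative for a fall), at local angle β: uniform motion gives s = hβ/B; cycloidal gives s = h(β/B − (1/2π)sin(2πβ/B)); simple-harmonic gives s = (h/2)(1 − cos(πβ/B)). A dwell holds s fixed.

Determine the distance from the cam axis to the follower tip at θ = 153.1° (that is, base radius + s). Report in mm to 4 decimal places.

seg 1 [0°–76.4°] uniform, h=5: full span → s += 5 → s = 5.0000
seg 2 [76.4°–112.3°] simple-harmonic, h=-5: full span → s += -5 → s = 0.0000
seg 3 [112.3°–139.3°] cycloidal, h=7: full span → s += 7 → s = 7.0000
seg 4 [139.3°–206°] simple-harmonic, h=-5: θ=153.1° here. β=13.8, B=66.7. -5/2·(1 − cos(π·0.2069)) = -0.5098 → s = 6.4902
radial distance = base radius + s = 20 + 6.4902 = 26.4902

26.4902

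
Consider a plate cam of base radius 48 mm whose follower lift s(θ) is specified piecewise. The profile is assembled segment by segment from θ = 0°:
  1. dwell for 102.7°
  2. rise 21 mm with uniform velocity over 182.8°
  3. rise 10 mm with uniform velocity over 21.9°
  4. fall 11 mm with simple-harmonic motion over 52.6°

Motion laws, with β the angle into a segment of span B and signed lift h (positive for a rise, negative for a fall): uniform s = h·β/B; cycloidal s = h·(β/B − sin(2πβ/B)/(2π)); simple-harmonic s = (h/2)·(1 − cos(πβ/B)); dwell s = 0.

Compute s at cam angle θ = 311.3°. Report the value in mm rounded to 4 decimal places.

seg 1 [0°–102.7°] dwell: s stays 0.0000
seg 2 [102.7°–285.5°] uniform, h=21: full span → s += 21 → s = 21.0000
seg 3 [285.5°–307.4°] uniform, h=10: full span → s += 10 → s = 31.0000
seg 4 [307.4°–360°] simple-harmonic, h=-11: θ=311.3° here. β=3.9, B=52.6. -11/2·(1 − cos(π·0.0741)) = -0.1485 → s = 30.8515

30.8515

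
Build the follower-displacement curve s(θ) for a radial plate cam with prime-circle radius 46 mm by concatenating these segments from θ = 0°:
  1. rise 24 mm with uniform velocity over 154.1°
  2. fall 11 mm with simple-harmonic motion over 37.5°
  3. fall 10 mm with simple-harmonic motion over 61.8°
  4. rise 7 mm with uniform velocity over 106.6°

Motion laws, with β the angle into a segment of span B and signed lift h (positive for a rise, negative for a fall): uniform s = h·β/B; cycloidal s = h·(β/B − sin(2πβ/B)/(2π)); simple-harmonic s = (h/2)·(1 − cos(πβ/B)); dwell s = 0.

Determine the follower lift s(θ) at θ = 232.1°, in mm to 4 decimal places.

seg 1 [0°–154.1°] uniform, h=24: full span → s += 24 → s = 24.0000
seg 2 [154.1°–191.6°] simple-harmonic, h=-11: full span → s += -11 → s = 13.0000
seg 3 [191.6°–253.4°] simple-harmonic, h=-10: θ=232.1° here. β=40.5, B=61.8. -10/2·(1 − cos(π·0.6553)) = -7.3444 → s = 5.6556

5.6556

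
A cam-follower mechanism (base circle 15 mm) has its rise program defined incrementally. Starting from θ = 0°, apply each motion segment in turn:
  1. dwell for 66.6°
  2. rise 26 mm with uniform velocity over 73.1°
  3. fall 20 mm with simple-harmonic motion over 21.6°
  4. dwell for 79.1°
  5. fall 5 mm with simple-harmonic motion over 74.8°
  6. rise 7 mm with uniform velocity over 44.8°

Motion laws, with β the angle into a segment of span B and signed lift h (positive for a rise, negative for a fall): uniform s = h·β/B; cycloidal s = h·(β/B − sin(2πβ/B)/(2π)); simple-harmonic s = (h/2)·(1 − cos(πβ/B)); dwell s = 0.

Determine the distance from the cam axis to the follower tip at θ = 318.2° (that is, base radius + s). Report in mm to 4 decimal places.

seg 1 [0°–66.6°] dwell: s stays 0.0000
seg 2 [66.6°–139.7°] uniform, h=26: full span → s += 26 → s = 26.0000
seg 3 [139.7°–161.3°] simple-harmonic, h=-20: full span → s += -20 → s = 6.0000
seg 4 [161.3°–240.4°] dwell: s stays 6.0000
seg 5 [240.4°–315.2°] simple-harmonic, h=-5: full span → s += -5 → s = 1.0000
seg 6 [315.2°–360°] uniform, h=7: θ=318.2° here. β=3, B=44.8. 7·3/44.8 = 0.4687 → s = 1.4688
radial distance = base radius + s = 15 + 1.4688 = 16.4688

16.4688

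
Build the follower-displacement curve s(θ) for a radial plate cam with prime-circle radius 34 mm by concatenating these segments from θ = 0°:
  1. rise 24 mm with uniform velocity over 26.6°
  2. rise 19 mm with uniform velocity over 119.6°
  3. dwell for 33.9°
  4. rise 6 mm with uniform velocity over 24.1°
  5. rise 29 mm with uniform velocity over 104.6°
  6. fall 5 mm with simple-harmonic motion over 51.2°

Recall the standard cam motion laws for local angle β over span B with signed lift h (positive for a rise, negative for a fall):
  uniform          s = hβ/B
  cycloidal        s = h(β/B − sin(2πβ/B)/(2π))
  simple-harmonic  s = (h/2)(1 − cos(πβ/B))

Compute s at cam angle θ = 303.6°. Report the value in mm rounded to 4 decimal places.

seg 1 [0°–26.6°] uniform, h=24: full span → s += 24 → s = 24.0000
seg 2 [26.6°–146.2°] uniform, h=19: full span → s += 19 → s = 43.0000
seg 3 [146.2°–180.1°] dwell: s stays 43.0000
seg 4 [180.1°–204.2°] uniform, h=6: full span → s += 6 → s = 49.0000
seg 5 [204.2°–308.8°] uniform, h=29: θ=303.6° here. β=99.4, B=104.6. 29·99.4/104.6 = 27.5583 → s = 76.5583

76.5583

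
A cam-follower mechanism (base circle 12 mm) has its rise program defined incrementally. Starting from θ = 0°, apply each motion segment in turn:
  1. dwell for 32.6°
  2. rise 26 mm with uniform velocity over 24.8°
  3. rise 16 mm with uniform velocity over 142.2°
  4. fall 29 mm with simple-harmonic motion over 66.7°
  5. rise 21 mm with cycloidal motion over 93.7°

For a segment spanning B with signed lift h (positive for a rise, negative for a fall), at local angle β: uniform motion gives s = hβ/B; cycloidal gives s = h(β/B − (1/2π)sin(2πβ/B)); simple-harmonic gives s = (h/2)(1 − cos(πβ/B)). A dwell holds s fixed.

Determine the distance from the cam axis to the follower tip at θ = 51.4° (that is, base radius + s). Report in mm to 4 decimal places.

seg 1 [0°–32.6°] dwell: s stays 0.0000
seg 2 [32.6°–57.4°] uniform, h=26: θ=51.4° here. β=18.8, B=24.8. 26·18.8/24.8 = 19.7097 → s = 19.7097
radial distance = base radius + s = 12 + 19.7097 = 31.7097

31.7097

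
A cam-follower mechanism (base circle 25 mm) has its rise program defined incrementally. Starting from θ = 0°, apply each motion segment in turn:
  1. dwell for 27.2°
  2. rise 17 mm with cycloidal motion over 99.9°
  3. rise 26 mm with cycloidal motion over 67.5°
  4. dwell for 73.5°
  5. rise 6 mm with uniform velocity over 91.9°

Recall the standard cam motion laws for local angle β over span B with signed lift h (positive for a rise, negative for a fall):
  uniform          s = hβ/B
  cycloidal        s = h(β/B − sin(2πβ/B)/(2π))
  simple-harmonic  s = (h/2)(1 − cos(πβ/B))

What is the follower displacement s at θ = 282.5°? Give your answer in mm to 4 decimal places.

seg 1 [0°–27.2°] dwell: s stays 0.0000
seg 2 [27.2°–127.1°] cycloidal, h=17: full span → s += 17 → s = 17.0000
seg 3 [127.1°–194.6°] cycloidal, h=26: full span → s += 26 → s = 43.0000
seg 4 [194.6°–268.1°] dwell: s stays 43.0000
seg 5 [268.1°–360°] uniform, h=6: θ=282.5° here. β=14.4, B=91.9. 6·14.4/91.9 = 0.9402 → s = 43.9402

43.9402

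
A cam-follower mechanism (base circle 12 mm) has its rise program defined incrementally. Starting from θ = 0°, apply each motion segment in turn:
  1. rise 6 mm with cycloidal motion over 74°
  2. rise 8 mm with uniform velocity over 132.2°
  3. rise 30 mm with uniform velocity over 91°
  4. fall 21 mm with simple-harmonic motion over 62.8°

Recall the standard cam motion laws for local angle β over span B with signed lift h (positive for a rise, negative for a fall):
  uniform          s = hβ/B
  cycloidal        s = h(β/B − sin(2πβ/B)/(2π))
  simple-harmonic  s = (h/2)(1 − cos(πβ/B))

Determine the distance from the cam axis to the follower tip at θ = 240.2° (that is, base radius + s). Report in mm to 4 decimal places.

seg 1 [0°–74°] cycloidal, h=6: full span → s += 6 → s = 6.0000
seg 2 [74°–206.2°] uniform, h=8: full span → s += 8 → s = 14.0000
seg 3 [206.2°–297.2°] uniform, h=30: θ=240.2° here. β=34, B=91. 30·34/91 = 11.2088 → s = 25.2088
radial distance = base radius + s = 12 + 25.2088 = 37.2088

37.2088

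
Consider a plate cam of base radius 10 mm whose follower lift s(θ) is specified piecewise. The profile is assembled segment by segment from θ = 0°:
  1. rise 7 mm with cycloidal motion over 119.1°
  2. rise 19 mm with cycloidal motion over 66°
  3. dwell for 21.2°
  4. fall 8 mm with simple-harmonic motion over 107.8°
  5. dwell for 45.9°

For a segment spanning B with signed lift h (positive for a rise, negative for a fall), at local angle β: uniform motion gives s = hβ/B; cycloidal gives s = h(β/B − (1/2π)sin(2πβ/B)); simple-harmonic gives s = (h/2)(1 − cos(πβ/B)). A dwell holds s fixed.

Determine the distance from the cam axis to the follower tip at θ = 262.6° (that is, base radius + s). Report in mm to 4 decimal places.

seg 1 [0°–119.1°] cycloidal, h=7: full span → s += 7 → s = 7.0000
seg 2 [119.1°–185.1°] cycloidal, h=19: full span → s += 19 → s = 26.0000
seg 3 [185.1°–206.3°] dwell: s stays 26.0000
seg 4 [206.3°–314.1°] simple-harmonic, h=-8: θ=262.6° here. β=56.3, B=107.8. -8/2·(1 − cos(π·0.5223)) = -4.2795 → s = 21.7205
radial distance = base radius + s = 10 + 21.7205 = 31.7205

31.7205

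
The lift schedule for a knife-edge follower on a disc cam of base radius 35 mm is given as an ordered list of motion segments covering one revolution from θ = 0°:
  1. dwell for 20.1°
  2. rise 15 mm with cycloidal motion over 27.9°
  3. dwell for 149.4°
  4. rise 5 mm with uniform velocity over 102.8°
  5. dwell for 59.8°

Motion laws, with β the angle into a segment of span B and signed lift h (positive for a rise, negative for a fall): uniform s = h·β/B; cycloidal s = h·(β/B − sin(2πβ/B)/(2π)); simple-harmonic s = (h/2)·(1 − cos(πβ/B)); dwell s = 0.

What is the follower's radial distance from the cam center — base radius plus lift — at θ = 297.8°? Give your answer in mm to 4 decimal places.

seg 1 [0°–20.1°] dwell: s stays 0.0000
seg 2 [20.1°–48°] cycloidal, h=15: full span → s += 15 → s = 15.0000
seg 3 [48°–197.4°] dwell: s stays 15.0000
seg 4 [197.4°–300.2°] uniform, h=5: θ=297.8° here. β=100.4, B=102.8. 5·100.4/102.8 = 4.8833 → s = 19.8833
radial distance = base radius + s = 35 + 19.8833 = 54.8833

54.8833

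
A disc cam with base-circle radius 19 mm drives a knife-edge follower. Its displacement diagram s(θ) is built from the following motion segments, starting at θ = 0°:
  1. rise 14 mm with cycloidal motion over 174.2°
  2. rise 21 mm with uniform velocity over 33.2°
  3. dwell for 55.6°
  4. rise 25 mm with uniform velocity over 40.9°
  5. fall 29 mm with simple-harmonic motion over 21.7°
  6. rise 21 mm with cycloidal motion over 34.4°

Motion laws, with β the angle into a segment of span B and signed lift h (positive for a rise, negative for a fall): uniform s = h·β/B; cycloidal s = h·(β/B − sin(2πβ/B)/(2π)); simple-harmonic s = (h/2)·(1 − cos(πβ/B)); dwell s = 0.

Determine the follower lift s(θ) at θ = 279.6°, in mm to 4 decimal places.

seg 1 [0°–174.2°] cycloidal, h=14: full span → s += 14 → s = 14.0000
seg 2 [174.2°–207.4°] uniform, h=21: full span → s += 21 → s = 35.0000
seg 3 [207.4°–263°] dwell: s stays 35.0000
seg 4 [263°–303.9°] uniform, h=25: θ=279.6° here. β=16.6, B=40.9. 25·16.6/40.9 = 10.1467 → s = 45.1467

45.1467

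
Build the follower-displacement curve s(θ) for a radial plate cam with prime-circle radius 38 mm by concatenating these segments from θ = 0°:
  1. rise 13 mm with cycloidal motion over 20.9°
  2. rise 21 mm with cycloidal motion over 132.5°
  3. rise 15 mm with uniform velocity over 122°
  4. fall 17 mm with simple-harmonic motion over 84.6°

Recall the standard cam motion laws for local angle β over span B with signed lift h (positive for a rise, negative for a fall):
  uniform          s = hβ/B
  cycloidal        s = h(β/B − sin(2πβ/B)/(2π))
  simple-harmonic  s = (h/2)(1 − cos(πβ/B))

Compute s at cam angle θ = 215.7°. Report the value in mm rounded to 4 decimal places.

seg 1 [0°–20.9°] cycloidal, h=13: full span → s += 13 → s = 13.0000
seg 2 [20.9°–153.4°] cycloidal, h=21: full span → s += 21 → s = 34.0000
seg 3 [153.4°–275.4°] uniform, h=15: θ=215.7° here. β=62.3, B=122. 15·62.3/122 = 7.6598 → s = 41.6598

41.6598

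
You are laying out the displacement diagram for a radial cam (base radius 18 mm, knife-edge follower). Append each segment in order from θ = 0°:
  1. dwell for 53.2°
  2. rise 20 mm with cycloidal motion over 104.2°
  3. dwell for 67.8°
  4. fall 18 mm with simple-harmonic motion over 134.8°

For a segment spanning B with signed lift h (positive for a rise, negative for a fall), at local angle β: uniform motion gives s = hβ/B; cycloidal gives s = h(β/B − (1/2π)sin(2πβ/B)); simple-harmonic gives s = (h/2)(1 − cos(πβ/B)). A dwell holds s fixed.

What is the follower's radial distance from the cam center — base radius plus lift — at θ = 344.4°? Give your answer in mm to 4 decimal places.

seg 1 [0°–53.2°] dwell: s stays 0.0000
seg 2 [53.2°–157.4°] cycloidal, h=20: full span → s += 20 → s = 20.0000
seg 3 [157.4°–225.2°] dwell: s stays 20.0000
seg 4 [225.2°–360°] simple-harmonic, h=-18: θ=344.4° here. β=119.2, B=134.8. -18/2·(1 − cos(π·0.8843)) = -17.4117 → s = 2.5883
radial distance = base radius + s = 18 + 2.5883 = 20.5883

20.5883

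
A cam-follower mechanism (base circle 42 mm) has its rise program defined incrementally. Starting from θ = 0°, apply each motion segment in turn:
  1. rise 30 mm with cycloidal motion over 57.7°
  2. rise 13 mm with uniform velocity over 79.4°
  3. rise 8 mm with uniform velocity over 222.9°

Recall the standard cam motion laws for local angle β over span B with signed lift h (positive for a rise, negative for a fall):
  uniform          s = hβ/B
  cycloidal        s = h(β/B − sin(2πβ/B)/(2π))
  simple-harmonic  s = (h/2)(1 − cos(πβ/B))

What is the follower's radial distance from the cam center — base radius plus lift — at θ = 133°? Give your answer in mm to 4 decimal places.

seg 1 [0°–57.7°] cycloidal, h=30: full span → s += 30 → s = 30.0000
seg 2 [57.7°–137.1°] uniform, h=13: θ=133° here. β=75.3, B=79.4. 13·75.3/79.4 = 12.3287 → s = 42.3287
radial distance = base radius + s = 42 + 42.3287 = 84.3287

84.3287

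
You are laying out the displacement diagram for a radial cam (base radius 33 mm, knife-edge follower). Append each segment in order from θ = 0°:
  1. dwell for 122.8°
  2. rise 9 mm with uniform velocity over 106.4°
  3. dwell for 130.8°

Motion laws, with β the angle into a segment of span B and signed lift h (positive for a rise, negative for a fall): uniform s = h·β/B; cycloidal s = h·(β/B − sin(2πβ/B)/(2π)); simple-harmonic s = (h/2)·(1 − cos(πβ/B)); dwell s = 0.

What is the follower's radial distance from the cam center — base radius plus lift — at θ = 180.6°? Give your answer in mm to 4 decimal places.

seg 1 [0°–122.8°] dwell: s stays 0.0000
seg 2 [122.8°–229.2°] uniform, h=9: θ=180.6° here. β=57.8, B=106.4. 9·57.8/106.4 = 4.8891 → s = 4.8891
radial distance = base radius + s = 33 + 4.8891 = 37.8891

37.8891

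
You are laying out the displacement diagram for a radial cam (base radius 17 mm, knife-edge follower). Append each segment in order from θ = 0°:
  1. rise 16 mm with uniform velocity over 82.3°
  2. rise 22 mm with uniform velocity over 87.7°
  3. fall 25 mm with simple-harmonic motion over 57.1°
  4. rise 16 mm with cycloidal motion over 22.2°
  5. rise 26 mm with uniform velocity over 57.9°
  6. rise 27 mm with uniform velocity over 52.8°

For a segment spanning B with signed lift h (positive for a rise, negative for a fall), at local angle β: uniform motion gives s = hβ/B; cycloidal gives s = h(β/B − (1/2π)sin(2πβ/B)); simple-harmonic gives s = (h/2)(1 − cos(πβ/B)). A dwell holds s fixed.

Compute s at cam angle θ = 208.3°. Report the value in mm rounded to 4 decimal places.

seg 1 [0°–82.3°] uniform, h=16: full span → s += 16 → s = 16.0000
seg 2 [82.3°–170°] uniform, h=22: full span → s += 22 → s = 38.0000
seg 3 [170°–227.1°] simple-harmonic, h=-25: θ=208.3° here. β=38.3, B=57.1. -25/2·(1 − cos(π·0.6708)) = -18.8885 → s = 19.1115

19.1115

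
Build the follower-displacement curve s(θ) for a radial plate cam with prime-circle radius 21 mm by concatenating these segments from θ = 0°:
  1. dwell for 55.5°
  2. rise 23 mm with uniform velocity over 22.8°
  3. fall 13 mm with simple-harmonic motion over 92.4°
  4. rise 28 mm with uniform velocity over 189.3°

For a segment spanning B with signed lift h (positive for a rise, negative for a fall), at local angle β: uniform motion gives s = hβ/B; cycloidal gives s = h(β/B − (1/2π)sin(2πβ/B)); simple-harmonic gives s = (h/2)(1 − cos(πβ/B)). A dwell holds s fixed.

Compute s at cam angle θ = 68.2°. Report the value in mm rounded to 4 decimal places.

seg 1 [0°–55.5°] dwell: s stays 0.0000
seg 2 [55.5°–78.3°] uniform, h=23: θ=68.2° here. β=12.7, B=22.8. 23·12.7/22.8 = 12.8114 → s = 12.8114

12.8114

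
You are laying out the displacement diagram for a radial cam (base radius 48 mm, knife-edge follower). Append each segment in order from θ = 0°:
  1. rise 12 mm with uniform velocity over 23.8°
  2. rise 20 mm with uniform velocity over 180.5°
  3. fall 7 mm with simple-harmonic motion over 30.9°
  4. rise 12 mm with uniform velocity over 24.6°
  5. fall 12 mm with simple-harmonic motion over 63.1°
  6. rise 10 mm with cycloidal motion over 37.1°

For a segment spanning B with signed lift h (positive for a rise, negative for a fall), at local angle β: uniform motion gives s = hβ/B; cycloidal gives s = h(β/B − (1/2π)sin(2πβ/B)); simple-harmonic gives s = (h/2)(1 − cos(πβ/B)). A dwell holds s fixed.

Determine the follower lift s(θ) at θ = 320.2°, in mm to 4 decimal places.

seg 1 [0°–23.8°] uniform, h=12: full span → s += 12 → s = 12.0000
seg 2 [23.8°–204.3°] uniform, h=20: full span → s += 20 → s = 32.0000
seg 3 [204.3°–235.2°] simple-harmonic, h=-7: full span → s += -7 → s = 25.0000
seg 4 [235.2°–259.8°] uniform, h=12: full span → s += 12 → s = 37.0000
seg 5 [259.8°–322.9°] simple-harmonic, h=-12: θ=320.2° here. β=60.4, B=63.1. -12/2·(1 − cos(π·0.9572)) = -11.9459 → s = 25.0541

25.0541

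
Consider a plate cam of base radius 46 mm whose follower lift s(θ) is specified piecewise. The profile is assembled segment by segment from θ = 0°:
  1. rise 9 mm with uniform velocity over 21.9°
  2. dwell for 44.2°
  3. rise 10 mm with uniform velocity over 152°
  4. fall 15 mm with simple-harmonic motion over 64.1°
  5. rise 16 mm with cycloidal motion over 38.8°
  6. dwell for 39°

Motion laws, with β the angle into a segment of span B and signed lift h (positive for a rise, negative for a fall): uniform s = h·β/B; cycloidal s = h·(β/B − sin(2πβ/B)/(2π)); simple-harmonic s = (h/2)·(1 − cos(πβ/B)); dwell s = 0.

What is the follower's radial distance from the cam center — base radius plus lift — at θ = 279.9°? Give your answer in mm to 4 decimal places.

seg 1 [0°–21.9°] uniform, h=9: full span → s += 9 → s = 9.0000
seg 2 [21.9°–66.1°] dwell: s stays 9.0000
seg 3 [66.1°–218.1°] uniform, h=10: full span → s += 10 → s = 19.0000
seg 4 [218.1°–282.2°] simple-harmonic, h=-15: θ=279.9° here. β=61.8, B=64.1. -15/2·(1 − cos(π·0.9641)) = -14.9524 → s = 4.0476
radial distance = base radius + s = 46 + 4.0476 = 50.0476

50.0476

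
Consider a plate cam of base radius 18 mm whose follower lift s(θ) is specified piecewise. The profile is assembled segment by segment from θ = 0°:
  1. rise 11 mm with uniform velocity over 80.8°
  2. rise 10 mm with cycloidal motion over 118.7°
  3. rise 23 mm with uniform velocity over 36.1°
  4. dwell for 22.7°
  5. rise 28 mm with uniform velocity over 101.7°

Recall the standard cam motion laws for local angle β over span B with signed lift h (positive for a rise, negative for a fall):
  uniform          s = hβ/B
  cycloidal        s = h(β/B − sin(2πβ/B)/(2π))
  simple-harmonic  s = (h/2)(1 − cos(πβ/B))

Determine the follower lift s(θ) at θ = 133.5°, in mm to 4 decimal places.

seg 1 [0°–80.8°] uniform, h=11: full span → s += 11 → s = 11.0000
seg 2 [80.8°–199.5°] cycloidal, h=10: θ=133.5° here. β=52.7, B=118.7. 10·(0.4440 − sin(2π·0.4440)/(2π)) = 3.8910 → s = 14.8910

14.8910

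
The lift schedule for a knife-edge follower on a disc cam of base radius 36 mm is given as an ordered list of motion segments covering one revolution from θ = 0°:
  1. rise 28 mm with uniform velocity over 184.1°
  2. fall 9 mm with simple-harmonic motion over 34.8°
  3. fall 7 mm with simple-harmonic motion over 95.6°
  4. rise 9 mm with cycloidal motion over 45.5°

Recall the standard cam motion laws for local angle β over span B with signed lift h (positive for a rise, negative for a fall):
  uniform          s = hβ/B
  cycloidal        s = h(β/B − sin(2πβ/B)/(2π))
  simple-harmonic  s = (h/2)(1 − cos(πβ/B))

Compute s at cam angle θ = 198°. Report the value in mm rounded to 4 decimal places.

seg 1 [0°–184.1°] uniform, h=28: full span → s += 28 → s = 28.0000
seg 2 [184.1°–218.9°] simple-harmonic, h=-9: θ=198° here. β=13.9, B=34.8. -9/2·(1 − cos(π·0.3994)) = -3.1017 → s = 24.8983

24.8983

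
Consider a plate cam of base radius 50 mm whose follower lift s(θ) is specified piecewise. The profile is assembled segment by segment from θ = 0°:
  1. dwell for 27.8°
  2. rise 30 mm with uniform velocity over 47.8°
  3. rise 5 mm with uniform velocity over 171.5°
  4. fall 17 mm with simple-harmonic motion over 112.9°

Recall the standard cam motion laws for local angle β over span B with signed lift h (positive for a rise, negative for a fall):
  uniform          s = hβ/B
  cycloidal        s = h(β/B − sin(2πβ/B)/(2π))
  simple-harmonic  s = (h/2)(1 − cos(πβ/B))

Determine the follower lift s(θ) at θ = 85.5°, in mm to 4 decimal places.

seg 1 [0°–27.8°] dwell: s stays 0.0000
seg 2 [27.8°–75.6°] uniform, h=30: full span → s += 30 → s = 30.0000
seg 3 [75.6°–247.1°] uniform, h=5: θ=85.5° here. β=9.9, B=171.5. 5·9.9/171.5 = 0.2886 → s = 30.2886

30.2886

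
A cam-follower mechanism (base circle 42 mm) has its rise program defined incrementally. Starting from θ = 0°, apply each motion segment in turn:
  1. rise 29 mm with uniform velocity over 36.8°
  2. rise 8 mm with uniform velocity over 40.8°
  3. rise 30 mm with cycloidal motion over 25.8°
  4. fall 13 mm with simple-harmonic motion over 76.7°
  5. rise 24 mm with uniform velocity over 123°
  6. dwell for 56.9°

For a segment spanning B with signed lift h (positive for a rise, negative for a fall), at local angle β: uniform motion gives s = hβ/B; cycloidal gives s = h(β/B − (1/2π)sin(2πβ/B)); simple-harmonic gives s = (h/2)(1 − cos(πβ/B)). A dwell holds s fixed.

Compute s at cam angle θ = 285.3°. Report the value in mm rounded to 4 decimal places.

seg 1 [0°–36.8°] uniform, h=29: full span → s += 29 → s = 29.0000
seg 2 [36.8°–77.6°] uniform, h=8: full span → s += 8 → s = 37.0000
seg 3 [77.6°–103.4°] cycloidal, h=30: full span → s += 30 → s = 67.0000
seg 4 [103.4°–180.1°] simple-harmonic, h=-13: full span → s += -13 → s = 54.0000
seg 5 [180.1°–303.1°] uniform, h=24: θ=285.3° here. β=105.2, B=123. 24·105.2/123 = 20.5268 → s = 74.5268

74.5268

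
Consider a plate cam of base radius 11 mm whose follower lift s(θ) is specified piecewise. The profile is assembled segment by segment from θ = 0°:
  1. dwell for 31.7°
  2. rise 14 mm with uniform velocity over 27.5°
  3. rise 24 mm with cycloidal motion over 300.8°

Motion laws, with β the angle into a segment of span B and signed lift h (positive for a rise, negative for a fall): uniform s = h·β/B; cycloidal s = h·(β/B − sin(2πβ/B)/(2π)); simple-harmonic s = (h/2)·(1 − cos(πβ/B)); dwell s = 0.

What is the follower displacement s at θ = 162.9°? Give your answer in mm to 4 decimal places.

seg 1 [0°–31.7°] dwell: s stays 0.0000
seg 2 [31.7°–59.2°] uniform, h=14: full span → s += 14 → s = 14.0000
seg 3 [59.2°–360°] cycloidal, h=24: θ=162.9° here. β=103.7, B=300.8. 24·(0.3447 − sin(2π·0.3447)/(2π)) = 5.1113 → s = 19.1113

19.1113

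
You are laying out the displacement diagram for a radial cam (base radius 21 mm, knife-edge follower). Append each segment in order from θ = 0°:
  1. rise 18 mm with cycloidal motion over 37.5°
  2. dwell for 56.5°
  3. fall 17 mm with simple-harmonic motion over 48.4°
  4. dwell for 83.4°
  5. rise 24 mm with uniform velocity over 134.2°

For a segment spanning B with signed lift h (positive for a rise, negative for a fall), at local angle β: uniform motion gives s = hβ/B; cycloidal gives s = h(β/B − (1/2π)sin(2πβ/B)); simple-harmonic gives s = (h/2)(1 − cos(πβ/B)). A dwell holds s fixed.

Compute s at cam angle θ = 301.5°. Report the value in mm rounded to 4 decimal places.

seg 1 [0°–37.5°] cycloidal, h=18: full span → s += 18 → s = 18.0000
seg 2 [37.5°–94°] dwell: s stays 18.0000
seg 3 [94°–142.4°] simple-harmonic, h=-17: full span → s += -17 → s = 1.0000
seg 4 [142.4°–225.8°] dwell: s stays 1.0000
seg 5 [225.8°–360°] uniform, h=24: θ=301.5° here. β=75.7, B=134.2. 24·75.7/134.2 = 13.5380 → s = 14.5380

14.5380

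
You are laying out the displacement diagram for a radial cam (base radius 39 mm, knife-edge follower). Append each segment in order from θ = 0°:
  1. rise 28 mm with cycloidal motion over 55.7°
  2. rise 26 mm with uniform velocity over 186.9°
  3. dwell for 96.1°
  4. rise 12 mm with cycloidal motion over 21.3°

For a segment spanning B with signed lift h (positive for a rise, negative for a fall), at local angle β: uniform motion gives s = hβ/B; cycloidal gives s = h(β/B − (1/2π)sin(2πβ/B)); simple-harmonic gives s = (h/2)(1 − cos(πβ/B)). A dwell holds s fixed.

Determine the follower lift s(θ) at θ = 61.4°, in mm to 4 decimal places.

seg 1 [0°–55.7°] cycloidal, h=28: full span → s += 28 → s = 28.0000
seg 2 [55.7°–242.6°] uniform, h=26: θ=61.4° here. β=5.7, B=186.9. 26·5.7/186.9 = 0.7929 → s = 28.7929

28.7929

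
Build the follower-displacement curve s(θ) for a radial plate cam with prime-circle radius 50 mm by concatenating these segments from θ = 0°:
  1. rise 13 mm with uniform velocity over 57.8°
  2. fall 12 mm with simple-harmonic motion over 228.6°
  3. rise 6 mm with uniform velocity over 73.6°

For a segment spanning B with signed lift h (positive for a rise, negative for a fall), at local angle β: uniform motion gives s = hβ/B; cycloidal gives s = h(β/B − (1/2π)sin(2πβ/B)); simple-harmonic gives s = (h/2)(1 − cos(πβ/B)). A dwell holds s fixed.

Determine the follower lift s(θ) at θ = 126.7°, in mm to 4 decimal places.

seg 1 [0°–57.8°] uniform, h=13: full span → s += 13 → s = 13.0000
seg 2 [57.8°–286.4°] simple-harmonic, h=-12: θ=126.7° here. β=68.9, B=228.6. -12/2·(1 − cos(π·0.3014)) = -2.4947 → s = 10.5053

10.5053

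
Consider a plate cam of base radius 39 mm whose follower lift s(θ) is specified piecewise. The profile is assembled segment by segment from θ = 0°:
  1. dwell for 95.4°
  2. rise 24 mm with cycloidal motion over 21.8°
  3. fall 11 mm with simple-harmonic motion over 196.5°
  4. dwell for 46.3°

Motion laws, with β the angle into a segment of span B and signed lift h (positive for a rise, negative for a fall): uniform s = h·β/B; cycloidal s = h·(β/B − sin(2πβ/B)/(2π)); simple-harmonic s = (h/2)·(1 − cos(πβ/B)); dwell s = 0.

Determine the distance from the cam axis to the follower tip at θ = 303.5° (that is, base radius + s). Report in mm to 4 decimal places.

seg 1 [0°–95.4°] dwell: s stays 0.0000
seg 2 [95.4°–117.2°] cycloidal, h=24: full span → s += 24 → s = 24.0000
seg 3 [117.2°–313.7°] simple-harmonic, h=-11: θ=303.5° here. β=186.3, B=196.5. -11/2·(1 − cos(π·0.9481)) = -10.9270 → s = 13.0730
radial distance = base radius + s = 39 + 13.0730 = 52.0730

52.0730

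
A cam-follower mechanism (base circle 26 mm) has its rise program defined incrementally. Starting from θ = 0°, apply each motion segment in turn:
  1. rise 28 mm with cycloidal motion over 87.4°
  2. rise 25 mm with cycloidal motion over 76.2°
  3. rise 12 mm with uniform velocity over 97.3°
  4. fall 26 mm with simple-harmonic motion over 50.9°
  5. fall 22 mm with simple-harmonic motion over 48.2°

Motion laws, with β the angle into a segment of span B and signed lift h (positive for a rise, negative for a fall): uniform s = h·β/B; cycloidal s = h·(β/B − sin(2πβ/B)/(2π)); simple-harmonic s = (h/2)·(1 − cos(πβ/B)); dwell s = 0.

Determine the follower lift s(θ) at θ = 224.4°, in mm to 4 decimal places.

seg 1 [0°–87.4°] cycloidal, h=28: full span → s += 28 → s = 28.0000
seg 2 [87.4°–163.6°] cycloidal, h=25: full span → s += 25 → s = 53.0000
seg 3 [163.6°–260.9°] uniform, h=12: θ=224.4° here. β=60.8, B=97.3. 12·60.8/97.3 = 7.4985 → s = 60.4985

60.4985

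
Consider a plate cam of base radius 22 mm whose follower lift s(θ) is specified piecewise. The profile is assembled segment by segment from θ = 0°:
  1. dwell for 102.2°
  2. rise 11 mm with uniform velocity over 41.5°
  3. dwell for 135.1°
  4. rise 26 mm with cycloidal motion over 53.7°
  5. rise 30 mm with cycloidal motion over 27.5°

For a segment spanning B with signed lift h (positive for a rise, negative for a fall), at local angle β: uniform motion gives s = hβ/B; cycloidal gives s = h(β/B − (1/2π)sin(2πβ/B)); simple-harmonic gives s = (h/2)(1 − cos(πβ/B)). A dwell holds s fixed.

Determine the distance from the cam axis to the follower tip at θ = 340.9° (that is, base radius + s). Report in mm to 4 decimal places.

seg 1 [0°–102.2°] dwell: s stays 0.0000
seg 2 [102.2°–143.7°] uniform, h=11: full span → s += 11 → s = 11.0000
seg 3 [143.7°–278.8°] dwell: s stays 11.0000
seg 4 [278.8°–332.5°] cycloidal, h=26: full span → s += 26 → s = 37.0000
seg 5 [332.5°–360°] cycloidal, h=30: θ=340.9° here. β=8.4, B=27.5. 30·(0.3055 − sin(2π·0.3055)/(2π)) = 4.6759 → s = 41.6759
radial distance = base radius + s = 22 + 41.6759 = 63.6759

63.6759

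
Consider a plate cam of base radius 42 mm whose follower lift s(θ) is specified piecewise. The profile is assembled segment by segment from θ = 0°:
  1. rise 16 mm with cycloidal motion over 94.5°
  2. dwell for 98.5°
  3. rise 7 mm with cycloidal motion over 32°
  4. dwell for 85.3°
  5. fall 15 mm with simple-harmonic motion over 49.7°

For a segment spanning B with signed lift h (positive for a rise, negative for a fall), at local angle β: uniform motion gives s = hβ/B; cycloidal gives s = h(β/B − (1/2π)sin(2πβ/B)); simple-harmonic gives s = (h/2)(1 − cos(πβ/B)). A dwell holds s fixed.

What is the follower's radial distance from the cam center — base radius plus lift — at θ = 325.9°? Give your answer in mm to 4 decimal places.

seg 1 [0°–94.5°] cycloidal, h=16: full span → s += 16 → s = 16.0000
seg 2 [94.5°–193°] dwell: s stays 16.0000
seg 3 [193°–225°] cycloidal, h=7: full span → s += 7 → s = 23.0000
seg 4 [225°–310.3°] dwell: s stays 23.0000
seg 5 [310.3°–360°] simple-harmonic, h=-15: θ=325.9° here. β=15.6, B=49.7. -15/2·(1 − cos(π·0.3139)) = -3.3604 → s = 19.6396
radial distance = base radius + s = 42 + 19.6396 = 61.6396

61.6396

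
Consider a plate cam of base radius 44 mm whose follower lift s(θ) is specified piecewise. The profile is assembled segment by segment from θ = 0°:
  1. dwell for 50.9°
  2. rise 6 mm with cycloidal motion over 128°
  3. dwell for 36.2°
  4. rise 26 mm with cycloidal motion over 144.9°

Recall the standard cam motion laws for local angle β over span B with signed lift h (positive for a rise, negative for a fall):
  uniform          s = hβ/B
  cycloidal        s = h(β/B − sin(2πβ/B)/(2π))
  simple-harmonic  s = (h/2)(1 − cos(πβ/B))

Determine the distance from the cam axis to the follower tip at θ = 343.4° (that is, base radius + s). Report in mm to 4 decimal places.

seg 1 [0°–50.9°] dwell: s stays 0.0000
seg 2 [50.9°–178.9°] cycloidal, h=6: full span → s += 6 → s = 6.0000
seg 3 [178.9°–215.1°] dwell: s stays 6.0000
seg 4 [215.1°–360°] cycloidal, h=26: θ=343.4° here. β=128.3, B=144.9. 26·(0.8854 − sin(2π·0.8854)/(2π)) = 25.7494 → s = 31.7494
radial distance = base radius + s = 44 + 31.7494 = 75.7494

75.7494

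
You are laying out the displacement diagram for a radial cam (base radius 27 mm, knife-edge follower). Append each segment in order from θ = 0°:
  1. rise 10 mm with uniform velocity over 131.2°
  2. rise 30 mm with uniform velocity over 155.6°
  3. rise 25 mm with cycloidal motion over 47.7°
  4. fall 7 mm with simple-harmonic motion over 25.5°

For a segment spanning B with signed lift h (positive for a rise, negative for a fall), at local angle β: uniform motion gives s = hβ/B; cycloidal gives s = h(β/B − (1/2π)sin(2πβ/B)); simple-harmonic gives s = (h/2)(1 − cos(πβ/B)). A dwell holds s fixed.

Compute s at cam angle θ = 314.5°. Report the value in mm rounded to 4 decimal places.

seg 1 [0°–131.2°] uniform, h=10: full span → s += 10 → s = 10.0000
seg 2 [131.2°–286.8°] uniform, h=30: full span → s += 30 → s = 40.0000
seg 3 [286.8°–334.5°] cycloidal, h=25: θ=314.5° here. β=27.7, B=47.7. 25·(0.5807 − sin(2π·0.5807)/(2π)) = 16.4503 → s = 56.4503

56.4503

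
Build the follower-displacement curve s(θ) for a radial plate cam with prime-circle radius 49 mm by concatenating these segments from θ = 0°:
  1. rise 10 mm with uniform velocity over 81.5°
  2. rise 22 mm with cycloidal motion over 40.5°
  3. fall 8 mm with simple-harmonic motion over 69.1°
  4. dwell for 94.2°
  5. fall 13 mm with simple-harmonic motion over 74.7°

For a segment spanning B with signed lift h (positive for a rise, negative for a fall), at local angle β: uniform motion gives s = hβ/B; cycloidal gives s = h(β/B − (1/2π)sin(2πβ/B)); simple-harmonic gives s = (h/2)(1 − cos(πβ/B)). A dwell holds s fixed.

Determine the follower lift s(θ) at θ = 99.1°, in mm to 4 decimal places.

seg 1 [0°–81.5°] uniform, h=10: full span → s += 10 → s = 10.0000
seg 2 [81.5°–122°] cycloidal, h=22: θ=99.1° here. β=17.6, B=40.5. 22·(0.4346 − sin(2π·0.4346)/(2π)) = 8.1612 → s = 18.1612

18.1612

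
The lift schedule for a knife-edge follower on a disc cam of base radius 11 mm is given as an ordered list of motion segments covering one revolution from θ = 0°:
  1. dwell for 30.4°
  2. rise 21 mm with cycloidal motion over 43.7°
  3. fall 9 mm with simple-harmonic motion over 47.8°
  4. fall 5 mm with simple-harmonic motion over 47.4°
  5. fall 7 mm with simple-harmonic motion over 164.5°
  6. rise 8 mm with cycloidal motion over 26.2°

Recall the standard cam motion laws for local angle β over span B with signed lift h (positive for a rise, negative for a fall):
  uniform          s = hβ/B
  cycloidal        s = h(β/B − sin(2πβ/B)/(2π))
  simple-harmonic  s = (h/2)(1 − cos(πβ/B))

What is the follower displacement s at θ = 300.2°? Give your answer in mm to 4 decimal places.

seg 1 [0°–30.4°] dwell: s stays 0.0000
seg 2 [30.4°–74.1°] cycloidal, h=21: full span → s += 21 → s = 21.0000
seg 3 [74.1°–121.9°] simple-harmonic, h=-9: full span → s += -9 → s = 12.0000
seg 4 [121.9°–169.3°] simple-harmonic, h=-5: full span → s += -5 → s = 7.0000
seg 5 [169.3°–333.8°] simple-harmonic, h=-7: θ=300.2° here. β=130.9, B=164.5. -7/2·(1 − cos(π·0.7957)) = -6.3038 → s = 0.6962

0.6962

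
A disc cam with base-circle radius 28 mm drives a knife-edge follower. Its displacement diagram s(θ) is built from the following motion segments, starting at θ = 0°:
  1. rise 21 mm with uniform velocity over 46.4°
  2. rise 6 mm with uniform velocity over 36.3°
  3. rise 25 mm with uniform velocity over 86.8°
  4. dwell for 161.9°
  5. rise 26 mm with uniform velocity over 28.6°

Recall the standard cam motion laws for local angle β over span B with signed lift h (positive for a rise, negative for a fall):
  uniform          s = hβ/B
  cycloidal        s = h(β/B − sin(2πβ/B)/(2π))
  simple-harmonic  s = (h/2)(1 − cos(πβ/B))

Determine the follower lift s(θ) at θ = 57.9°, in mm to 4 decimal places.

seg 1 [0°–46.4°] uniform, h=21: full span → s += 21 → s = 21.0000
seg 2 [46.4°–82.7°] uniform, h=6: θ=57.9° here. β=11.5, B=36.3. 6·11.5/36.3 = 1.9008 → s = 22.9008

22.9008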